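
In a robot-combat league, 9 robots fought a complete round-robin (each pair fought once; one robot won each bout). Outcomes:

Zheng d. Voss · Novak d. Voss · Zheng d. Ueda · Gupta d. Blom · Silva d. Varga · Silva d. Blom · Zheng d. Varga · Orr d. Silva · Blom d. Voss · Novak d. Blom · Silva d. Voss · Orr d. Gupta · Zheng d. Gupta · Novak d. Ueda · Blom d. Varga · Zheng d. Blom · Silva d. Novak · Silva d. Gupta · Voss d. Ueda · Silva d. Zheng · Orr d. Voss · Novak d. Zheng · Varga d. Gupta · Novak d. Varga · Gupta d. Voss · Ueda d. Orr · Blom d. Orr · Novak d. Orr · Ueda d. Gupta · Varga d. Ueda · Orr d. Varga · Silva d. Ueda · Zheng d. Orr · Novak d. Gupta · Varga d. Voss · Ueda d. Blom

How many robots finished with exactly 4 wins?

Win totals: Varga 3, Ueda 3, Gupta 2, Zheng 6, Novak 7, Voss 1, Orr 4, Silva 7, Blom 3.
Exactly 4: Orr — 1 robot.

1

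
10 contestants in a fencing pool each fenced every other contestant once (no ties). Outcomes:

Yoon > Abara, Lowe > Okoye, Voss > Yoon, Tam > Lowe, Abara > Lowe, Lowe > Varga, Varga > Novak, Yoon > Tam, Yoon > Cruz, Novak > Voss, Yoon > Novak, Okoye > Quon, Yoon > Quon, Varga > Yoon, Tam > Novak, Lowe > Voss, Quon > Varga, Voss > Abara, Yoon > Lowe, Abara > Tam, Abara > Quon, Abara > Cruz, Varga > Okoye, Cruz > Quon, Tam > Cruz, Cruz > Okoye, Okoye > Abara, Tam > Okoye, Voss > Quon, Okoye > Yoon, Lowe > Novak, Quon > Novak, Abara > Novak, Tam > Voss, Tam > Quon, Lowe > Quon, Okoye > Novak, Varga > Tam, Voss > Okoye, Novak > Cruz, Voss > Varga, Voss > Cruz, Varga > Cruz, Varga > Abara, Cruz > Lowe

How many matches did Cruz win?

Cruz's results: beat Lowe, Quon, Okoye; lost to Tam, Voss, Varga, Novak, Yoon, Abara.
That is 3 wins.

3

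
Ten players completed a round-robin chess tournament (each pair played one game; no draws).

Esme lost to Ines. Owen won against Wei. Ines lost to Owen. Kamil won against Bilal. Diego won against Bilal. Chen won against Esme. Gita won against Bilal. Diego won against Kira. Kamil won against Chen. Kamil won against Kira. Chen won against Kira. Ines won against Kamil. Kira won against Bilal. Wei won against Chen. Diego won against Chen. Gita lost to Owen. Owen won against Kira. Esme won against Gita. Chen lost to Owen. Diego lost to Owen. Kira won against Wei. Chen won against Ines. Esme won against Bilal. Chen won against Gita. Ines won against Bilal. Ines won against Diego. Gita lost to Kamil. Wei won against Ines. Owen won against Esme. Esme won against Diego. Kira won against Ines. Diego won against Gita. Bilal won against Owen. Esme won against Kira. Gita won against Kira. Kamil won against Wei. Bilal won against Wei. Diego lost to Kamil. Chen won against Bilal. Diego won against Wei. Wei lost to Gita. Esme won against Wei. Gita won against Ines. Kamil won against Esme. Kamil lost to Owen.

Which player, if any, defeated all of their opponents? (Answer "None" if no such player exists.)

None

Highest win total is Owen with 8 (out of 9 possible).
Owen lost to Bilal, so no player went undefeated.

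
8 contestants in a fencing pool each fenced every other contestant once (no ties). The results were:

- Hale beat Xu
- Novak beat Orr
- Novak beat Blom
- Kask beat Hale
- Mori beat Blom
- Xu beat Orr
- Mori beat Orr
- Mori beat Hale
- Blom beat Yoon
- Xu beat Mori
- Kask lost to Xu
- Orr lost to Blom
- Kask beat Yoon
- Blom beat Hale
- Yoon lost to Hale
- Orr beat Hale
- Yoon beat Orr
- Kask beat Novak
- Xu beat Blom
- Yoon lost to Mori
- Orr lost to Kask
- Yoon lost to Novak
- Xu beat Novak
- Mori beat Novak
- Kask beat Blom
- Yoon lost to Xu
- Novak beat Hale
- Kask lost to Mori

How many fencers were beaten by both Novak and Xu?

3

Novak beat: Yoon, Orr, Blom, Hale.
Xu beat: Yoon, Orr, Blom, Novak, Mori, Kask.
Both beat: Yoon, Orr, Blom — 3.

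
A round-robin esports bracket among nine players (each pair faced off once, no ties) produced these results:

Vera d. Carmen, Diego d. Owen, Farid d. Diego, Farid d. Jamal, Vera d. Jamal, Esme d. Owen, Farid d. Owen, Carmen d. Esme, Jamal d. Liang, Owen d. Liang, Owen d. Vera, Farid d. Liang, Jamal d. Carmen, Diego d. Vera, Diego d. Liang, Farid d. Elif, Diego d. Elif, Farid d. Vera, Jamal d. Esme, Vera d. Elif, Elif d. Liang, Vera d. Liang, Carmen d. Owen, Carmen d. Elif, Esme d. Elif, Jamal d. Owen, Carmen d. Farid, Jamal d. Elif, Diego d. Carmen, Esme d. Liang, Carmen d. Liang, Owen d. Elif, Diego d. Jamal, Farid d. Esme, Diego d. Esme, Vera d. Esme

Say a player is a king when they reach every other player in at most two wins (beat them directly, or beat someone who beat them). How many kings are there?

Farid reaches everyone (king).
Jamal cannot reach Diego in two steps.
Liang cannot reach Farid, Jamal, Esme, Owen, Vera, Diego, Carmen, Elif in two steps.
Esme cannot reach Farid, Jamal, Diego, Carmen in two steps.
Owen cannot reach Farid, Diego in two steps.
Vera cannot reach Diego in two steps.
Diego reaches everyone (king).
Carmen reaches everyone (king).
Elif cannot reach Farid, Jamal, Esme, Owen, Vera, Diego, Carmen in two steps.
Kings: Farid, Diego, Carmen — 3.

3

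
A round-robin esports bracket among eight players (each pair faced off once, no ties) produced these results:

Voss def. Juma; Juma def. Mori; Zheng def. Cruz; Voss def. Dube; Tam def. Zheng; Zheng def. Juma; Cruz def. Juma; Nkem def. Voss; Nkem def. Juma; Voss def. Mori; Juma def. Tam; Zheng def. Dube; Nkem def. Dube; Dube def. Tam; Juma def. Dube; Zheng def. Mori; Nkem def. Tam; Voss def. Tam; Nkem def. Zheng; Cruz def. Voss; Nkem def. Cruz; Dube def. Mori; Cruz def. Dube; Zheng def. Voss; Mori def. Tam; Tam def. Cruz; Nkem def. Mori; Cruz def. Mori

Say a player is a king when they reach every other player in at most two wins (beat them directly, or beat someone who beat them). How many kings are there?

1

Tam cannot reach Nkem in two steps.
Zheng cannot reach Nkem in two steps.
Juma cannot reach Nkem, Voss in two steps.
Nkem reaches everyone (king).
Voss cannot reach Nkem in two steps.
Mori cannot reach Juma, Nkem, Voss, Dube in two steps.
Dube cannot reach Juma, Nkem, Voss in two steps.
Cruz cannot reach Zheng, Nkem in two steps.
Kings: Nkem — 1.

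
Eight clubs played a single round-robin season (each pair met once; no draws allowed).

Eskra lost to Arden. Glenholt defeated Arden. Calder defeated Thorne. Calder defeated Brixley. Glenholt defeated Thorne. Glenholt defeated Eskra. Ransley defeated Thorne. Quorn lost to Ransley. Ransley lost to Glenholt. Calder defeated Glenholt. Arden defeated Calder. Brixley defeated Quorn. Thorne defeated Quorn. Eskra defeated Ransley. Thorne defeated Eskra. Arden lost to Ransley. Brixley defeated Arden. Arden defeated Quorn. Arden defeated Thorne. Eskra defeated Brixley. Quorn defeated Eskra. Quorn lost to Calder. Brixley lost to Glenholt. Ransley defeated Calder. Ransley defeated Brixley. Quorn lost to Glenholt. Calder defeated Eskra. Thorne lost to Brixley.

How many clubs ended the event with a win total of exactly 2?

2

Win totals: Brixley 3, Thorne 2, Ransley 5, Quorn 1, Glenholt 6, Eskra 2, Calder 5, Arden 4.
Exactly 2: Thorne, Eskra — 2 clubs.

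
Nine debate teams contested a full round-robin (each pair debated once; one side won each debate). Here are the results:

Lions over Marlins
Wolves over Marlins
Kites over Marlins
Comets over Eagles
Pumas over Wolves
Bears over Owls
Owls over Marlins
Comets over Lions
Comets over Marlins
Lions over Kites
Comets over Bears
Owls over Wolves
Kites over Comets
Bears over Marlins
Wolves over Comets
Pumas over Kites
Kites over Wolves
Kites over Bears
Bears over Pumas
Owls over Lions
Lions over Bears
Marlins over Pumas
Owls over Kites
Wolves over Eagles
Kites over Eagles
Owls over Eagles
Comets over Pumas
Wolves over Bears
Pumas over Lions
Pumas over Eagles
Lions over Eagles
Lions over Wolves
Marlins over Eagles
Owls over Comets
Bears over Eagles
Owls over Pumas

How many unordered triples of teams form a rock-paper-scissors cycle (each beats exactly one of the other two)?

14

Win totals: Owls 7, Marlins 2, Comets 5, Wolves 4, Bears 4, Pumas 4, Kites 5, Eagles 0, Lions 5.
A team with w wins dominates both others in C(w,2) triples; summing gives 21 + 1 + 10 + 6 + 6 + 6 + 10 + 0 + 10 = 70 transitive triples.
Total triples C(9,3) = 84, so cyclic triples = 84 − 70 = 14.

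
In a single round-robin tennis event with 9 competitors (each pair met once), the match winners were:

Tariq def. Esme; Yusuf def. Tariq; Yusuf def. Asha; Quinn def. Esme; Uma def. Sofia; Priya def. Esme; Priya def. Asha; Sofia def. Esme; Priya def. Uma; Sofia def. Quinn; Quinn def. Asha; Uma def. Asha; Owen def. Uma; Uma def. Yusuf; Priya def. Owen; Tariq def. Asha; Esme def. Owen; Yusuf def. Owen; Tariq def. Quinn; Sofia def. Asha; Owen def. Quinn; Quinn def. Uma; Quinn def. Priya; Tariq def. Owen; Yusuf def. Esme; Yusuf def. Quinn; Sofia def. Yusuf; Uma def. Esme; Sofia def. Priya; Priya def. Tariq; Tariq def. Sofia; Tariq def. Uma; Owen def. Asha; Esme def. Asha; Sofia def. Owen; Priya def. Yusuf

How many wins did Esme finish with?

2

Esme's results: beat Asha, Owen; lost to Priya, Tariq, Quinn, Sofia, Uma, Yusuf.
That is 2 wins.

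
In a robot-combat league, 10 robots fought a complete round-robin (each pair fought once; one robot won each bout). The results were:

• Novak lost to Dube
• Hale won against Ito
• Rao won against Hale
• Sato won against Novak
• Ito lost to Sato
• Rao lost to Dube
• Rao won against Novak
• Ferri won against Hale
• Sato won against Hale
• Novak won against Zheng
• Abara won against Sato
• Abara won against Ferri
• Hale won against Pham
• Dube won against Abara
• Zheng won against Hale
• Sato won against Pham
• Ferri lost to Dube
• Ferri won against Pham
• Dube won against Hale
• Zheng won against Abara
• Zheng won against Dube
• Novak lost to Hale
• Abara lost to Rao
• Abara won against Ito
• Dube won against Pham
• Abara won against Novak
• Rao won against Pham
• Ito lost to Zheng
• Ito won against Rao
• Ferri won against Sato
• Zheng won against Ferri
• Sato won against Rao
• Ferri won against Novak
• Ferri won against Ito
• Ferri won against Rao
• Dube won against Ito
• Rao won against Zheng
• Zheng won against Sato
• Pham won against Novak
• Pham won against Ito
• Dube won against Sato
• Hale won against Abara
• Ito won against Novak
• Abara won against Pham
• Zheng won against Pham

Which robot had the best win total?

Win totals: Zheng 7, Novak 1, Sato 5, Abara 5, Dube 8, Rao 5, Ito 2, Ferri 6, Pham 2, Hale 4.
Dube leads with 8 wins (next highest: 7).

Dube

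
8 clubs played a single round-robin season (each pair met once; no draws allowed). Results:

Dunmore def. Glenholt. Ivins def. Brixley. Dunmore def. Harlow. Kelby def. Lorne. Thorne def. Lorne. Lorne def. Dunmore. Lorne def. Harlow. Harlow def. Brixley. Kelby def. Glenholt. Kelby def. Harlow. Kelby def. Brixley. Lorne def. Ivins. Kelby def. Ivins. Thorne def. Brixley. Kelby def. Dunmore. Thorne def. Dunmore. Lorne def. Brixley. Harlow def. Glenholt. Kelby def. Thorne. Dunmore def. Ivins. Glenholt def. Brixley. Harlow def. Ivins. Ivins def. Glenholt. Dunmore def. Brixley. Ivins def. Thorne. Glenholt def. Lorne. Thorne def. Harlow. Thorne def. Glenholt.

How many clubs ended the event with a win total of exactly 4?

Win totals: Brixley 0, Kelby 7, Dunmore 4, Glenholt 2, Thorne 5, Lorne 4, Ivins 3, Harlow 3.
Exactly 4: Dunmore, Lorne — 2 clubs.

2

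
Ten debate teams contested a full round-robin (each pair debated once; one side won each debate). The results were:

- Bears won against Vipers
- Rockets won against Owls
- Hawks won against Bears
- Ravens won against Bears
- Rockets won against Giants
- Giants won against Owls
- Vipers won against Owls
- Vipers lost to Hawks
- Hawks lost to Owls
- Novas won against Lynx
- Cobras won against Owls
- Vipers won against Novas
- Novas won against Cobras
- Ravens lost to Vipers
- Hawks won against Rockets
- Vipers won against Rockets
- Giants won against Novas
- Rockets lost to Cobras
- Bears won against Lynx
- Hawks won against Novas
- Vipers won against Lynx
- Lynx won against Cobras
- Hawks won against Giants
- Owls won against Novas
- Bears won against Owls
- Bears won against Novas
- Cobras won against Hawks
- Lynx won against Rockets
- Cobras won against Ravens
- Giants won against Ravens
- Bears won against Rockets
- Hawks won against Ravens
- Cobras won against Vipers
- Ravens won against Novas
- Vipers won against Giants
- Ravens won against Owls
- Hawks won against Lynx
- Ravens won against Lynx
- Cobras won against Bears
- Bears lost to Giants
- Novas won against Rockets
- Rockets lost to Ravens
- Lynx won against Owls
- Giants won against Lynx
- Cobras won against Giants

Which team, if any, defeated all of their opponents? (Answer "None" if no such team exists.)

Highest win total is Hawks with 7 (out of 9 possible).
Hawks lost to Cobras, Owls, so no team went undefeated.

None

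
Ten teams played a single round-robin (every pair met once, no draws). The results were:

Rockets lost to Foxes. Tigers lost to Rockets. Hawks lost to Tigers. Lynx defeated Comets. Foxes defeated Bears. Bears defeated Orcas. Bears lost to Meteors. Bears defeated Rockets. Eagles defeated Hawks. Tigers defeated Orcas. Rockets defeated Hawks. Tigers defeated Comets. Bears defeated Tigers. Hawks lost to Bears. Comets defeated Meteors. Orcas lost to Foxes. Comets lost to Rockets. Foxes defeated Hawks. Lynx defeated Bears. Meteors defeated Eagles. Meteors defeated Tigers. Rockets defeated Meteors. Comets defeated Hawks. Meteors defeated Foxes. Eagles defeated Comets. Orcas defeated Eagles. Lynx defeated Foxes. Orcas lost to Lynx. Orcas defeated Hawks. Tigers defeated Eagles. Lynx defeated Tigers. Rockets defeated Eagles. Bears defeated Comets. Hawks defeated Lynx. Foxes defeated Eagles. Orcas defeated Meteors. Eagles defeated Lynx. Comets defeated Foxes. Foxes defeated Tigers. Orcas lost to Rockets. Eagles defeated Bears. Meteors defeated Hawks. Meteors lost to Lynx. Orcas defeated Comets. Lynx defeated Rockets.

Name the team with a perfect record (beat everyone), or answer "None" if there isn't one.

Highest win total is Lynx with 7 (out of 9 possible).
Lynx lost to Hawks, Eagles, so no team went undefeated.

None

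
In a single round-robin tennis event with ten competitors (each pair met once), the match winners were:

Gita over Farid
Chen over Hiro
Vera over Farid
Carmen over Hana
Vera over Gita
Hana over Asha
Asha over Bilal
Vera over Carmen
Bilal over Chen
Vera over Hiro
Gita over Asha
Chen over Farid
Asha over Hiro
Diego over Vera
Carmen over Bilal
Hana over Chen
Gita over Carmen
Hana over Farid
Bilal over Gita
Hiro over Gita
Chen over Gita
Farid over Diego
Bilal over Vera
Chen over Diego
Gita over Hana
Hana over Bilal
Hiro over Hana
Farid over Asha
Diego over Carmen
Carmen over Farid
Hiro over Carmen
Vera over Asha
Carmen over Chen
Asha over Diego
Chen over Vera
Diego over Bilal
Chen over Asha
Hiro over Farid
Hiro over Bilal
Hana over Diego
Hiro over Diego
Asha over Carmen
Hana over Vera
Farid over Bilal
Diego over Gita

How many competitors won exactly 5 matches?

1

Win totals: Gita 4, Farid 3, Vera 5, Chen 6, Bilal 3, Hiro 6, Hana 6, Diego 4, Asha 4, Carmen 4.
Exactly 5: Vera — 1 competitor.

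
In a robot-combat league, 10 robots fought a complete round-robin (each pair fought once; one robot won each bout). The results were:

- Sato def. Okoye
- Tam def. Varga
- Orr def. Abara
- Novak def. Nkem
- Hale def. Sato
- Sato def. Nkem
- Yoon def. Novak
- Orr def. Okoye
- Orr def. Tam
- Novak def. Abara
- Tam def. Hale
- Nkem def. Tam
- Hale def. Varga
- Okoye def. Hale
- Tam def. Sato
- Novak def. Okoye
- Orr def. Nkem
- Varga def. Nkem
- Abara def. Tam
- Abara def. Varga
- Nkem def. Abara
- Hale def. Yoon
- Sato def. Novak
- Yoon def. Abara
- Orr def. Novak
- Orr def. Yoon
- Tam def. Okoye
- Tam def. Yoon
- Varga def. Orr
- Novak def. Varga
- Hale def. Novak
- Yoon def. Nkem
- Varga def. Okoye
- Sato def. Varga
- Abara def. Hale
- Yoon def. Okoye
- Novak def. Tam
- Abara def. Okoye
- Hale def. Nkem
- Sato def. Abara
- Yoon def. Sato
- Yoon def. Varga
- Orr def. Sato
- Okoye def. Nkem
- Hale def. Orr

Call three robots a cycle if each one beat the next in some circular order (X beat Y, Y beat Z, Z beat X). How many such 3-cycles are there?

28

Win totals: Hale 6, Orr 7, Okoye 2, Sato 5, Tam 5, Yoon 6, Nkem 2, Varga 3, Abara 4, Novak 5.
A robot with w wins dominates both others in C(w,2) triples; summing gives 15 + 21 + 1 + 10 + 10 + 15 + 1 + 3 + 6 + 10 = 92 transitive triples.
Total triples C(10,3) = 120, so cyclic triples = 120 − 92 = 28.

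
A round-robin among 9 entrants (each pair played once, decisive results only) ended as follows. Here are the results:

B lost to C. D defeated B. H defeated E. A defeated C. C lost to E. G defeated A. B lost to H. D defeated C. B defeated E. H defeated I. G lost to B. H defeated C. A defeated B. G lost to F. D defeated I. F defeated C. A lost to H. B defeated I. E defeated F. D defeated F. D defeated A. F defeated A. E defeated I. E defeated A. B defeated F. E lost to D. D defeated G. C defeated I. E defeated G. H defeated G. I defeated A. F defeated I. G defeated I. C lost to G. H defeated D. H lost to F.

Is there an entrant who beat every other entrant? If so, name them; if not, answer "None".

None

Highest win total is H with 7 (out of 8 possible).
H lost to F, so no entrant went undefeated.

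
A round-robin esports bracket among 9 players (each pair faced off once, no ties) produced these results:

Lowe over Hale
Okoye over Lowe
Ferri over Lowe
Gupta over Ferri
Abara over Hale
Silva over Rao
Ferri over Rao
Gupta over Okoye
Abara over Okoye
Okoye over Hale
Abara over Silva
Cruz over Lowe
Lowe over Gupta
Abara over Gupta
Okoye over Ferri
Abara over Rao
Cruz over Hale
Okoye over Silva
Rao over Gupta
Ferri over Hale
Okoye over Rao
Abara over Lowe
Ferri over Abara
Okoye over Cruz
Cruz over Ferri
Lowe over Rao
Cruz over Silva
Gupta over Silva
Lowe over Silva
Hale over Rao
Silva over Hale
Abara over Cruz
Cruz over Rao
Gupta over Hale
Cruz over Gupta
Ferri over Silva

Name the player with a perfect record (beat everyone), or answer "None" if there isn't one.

Highest win total is Abara with 7 (out of 8 possible).
Abara lost to Ferri, so no player went undefeated.

None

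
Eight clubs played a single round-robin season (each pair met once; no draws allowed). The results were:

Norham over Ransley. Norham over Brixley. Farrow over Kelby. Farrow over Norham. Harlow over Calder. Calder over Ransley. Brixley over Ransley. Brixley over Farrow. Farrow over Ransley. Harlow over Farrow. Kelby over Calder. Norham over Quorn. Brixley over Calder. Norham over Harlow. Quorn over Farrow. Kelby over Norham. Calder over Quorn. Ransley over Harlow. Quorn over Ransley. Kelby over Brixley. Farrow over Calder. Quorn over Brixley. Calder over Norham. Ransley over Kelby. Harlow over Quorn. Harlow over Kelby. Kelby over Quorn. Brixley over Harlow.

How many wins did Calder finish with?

Calder's results: beat Ransley, Quorn, Norham; lost to Kelby, Harlow, Farrow, Brixley.
That is 3 wins.

3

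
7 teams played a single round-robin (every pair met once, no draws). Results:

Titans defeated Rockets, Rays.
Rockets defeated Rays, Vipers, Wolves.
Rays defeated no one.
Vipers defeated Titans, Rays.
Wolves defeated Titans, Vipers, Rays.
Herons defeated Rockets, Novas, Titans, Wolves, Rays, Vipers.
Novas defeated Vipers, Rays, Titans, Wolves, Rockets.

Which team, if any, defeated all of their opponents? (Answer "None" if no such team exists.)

Herons

Herons has 6 wins out of 6 opponents — a perfect record.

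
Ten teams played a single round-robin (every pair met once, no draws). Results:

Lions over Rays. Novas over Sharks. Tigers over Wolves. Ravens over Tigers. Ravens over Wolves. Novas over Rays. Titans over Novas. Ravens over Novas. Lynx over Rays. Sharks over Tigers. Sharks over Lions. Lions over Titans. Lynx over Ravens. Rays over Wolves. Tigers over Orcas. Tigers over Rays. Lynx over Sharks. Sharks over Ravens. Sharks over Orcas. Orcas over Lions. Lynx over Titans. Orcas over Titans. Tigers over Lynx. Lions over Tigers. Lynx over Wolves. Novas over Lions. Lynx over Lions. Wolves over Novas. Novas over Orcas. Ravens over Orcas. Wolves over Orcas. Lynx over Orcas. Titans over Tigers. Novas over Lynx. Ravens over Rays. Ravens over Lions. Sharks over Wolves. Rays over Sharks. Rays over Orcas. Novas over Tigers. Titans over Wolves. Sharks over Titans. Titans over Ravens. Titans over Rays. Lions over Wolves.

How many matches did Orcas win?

2

Orcas' results: beat Lions, Titans; lost to Wolves, Novas, Sharks, Tigers, Rays, Ravens, Lynx.
That is 2 wins.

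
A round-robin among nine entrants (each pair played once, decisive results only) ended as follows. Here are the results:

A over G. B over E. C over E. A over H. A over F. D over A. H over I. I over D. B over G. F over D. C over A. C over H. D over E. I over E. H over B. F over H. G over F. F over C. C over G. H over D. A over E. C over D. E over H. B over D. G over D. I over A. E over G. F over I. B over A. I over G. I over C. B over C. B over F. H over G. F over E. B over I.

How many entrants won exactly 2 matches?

3

Win totals: A 4, B 7, C 5, D 2, E 2, F 5, G 2, H 4, I 5.
Exactly 2: D, E, G — 3 entrants.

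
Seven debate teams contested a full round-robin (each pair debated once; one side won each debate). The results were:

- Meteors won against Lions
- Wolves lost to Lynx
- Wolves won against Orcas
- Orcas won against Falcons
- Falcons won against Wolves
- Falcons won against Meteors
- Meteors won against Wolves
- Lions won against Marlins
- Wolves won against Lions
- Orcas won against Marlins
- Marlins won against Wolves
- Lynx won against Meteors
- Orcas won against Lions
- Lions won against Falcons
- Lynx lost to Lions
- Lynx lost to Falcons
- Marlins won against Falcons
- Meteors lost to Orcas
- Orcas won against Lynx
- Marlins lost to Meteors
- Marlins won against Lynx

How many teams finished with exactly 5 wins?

1

Win totals: Marlins 3, Orcas 5, Falcons 3, Wolves 2, Meteors 3, Lynx 2, Lions 3.
Exactly 5: Orcas — 1 team.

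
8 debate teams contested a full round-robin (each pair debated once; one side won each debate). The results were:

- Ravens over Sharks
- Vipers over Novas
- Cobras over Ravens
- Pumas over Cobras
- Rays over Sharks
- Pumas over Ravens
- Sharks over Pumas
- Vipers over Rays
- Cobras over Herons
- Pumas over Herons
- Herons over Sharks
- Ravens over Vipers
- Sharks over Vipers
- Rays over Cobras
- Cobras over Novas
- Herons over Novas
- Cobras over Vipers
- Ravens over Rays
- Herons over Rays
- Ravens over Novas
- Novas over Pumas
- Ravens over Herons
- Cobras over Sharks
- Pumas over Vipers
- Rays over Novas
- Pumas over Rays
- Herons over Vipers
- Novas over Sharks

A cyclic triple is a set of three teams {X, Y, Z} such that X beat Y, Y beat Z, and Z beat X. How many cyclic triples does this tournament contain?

Win totals: Herons 4, Sharks 2, Rays 3, Vipers 2, Pumas 5, Cobras 5, Novas 2, Ravens 5.
A team with w wins dominates both others in C(w,2) triples; summing gives 6 + 1 + 3 + 1 + 10 + 10 + 1 + 10 = 42 transitive triples.
Total triples C(8,3) = 56, so cyclic triples = 56 − 42 = 14.

14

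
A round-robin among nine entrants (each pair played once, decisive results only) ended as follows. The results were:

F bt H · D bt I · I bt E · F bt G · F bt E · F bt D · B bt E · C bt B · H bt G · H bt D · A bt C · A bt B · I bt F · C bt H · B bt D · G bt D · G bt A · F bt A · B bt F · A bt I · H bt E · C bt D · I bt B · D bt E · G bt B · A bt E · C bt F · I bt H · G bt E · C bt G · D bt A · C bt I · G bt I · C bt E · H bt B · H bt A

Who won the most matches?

Win totals: A 4, B 3, C 7, D 3, E 0, F 5, G 5, H 5, I 4.
C leads with 7 wins (next highest: 5).

C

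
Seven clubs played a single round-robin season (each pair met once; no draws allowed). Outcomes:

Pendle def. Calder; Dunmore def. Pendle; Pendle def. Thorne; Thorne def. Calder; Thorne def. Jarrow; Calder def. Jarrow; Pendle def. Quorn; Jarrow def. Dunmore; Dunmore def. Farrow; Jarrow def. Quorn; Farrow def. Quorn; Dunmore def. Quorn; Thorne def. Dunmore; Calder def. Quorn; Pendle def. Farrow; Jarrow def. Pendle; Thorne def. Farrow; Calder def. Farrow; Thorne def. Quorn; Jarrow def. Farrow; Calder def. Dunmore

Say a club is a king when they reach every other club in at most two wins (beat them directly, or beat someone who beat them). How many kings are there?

Dunmore cannot reach Jarrow in two steps.
Thorne reaches everyone (king).
Farrow cannot reach Dunmore, Thorne, Jarrow, Calder, Pendle in two steps.
Quorn cannot reach Dunmore, Thorne, Farrow, Jarrow, Calder, Pendle in two steps.
Jarrow reaches everyone (king).
Calder cannot reach Thorne in two steps.
Pendle reaches everyone (king).
Kings: Thorne, Jarrow, Pendle — 3.

3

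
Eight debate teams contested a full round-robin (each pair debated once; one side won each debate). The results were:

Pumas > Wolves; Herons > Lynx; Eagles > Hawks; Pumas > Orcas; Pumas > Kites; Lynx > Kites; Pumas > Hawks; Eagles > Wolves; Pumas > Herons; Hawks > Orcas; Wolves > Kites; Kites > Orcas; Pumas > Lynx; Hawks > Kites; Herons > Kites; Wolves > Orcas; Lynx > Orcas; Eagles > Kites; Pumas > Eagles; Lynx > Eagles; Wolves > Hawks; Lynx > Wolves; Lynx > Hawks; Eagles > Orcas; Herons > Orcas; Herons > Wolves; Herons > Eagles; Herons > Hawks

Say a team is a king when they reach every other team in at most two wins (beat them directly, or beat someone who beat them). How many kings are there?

Pumas reaches everyone (king).
Hawks cannot reach Pumas, Eagles, Wolves, Lynx, Herons in two steps.
Kites cannot reach Pumas, Hawks, Eagles, Wolves, Lynx, Herons in two steps.
Eagles cannot reach Pumas, Lynx, Herons in two steps.
Wolves cannot reach Pumas, Eagles, Lynx, Herons in two steps.
Lynx cannot reach Pumas, Herons in two steps.
Orcas cannot reach Pumas, Hawks, Kites, Eagles, Wolves, Lynx, Herons in two steps.
Herons cannot reach Pumas in two steps.
Kings: Pumas — 1.

1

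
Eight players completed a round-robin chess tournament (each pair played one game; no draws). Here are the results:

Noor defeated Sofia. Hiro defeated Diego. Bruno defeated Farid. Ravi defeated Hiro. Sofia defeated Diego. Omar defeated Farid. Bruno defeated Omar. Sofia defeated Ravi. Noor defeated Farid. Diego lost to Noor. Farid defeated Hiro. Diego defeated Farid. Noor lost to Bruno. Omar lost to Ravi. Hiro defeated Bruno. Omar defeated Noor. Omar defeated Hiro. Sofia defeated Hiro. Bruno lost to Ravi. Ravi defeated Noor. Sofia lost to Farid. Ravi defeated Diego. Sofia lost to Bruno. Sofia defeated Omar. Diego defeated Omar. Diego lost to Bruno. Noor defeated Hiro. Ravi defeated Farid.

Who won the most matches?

Ravi

Win totals: Hiro 2, Farid 2, Ravi 6, Noor 4, Sofia 4, Diego 2, Bruno 5, Omar 3.
Ravi leads with 6 wins (next highest: 5).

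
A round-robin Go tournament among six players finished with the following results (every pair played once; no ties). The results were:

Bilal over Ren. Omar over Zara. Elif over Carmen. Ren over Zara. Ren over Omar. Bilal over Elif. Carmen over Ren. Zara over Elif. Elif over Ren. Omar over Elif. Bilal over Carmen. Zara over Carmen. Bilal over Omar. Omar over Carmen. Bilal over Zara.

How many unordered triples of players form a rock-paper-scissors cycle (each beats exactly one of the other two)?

Of the C(6,3) = 20 triples, the cyclic ones are: {Carmen, Omar, Ren}; {Carmen, Ren, Zara}; {Omar, Ren, Elif}; {Ren, Zara, Elif}.
That is 4.

4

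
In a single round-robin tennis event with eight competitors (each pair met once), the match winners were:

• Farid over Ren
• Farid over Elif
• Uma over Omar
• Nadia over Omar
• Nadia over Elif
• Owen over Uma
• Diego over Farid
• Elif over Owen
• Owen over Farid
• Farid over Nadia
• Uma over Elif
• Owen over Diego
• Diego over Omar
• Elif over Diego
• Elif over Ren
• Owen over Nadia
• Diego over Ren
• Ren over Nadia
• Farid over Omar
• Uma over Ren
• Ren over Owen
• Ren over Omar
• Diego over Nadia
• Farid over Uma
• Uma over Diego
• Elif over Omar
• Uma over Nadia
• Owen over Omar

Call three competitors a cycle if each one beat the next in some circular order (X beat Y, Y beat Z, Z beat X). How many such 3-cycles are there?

10

Win totals: Diego 4, Ren 3, Elif 4, Farid 5, Omar 0, Owen 5, Uma 5, Nadia 2.
A competitor with w wins dominates both others in C(w,2) triples; summing gives 6 + 3 + 6 + 10 + 0 + 10 + 10 + 1 = 46 transitive triples.
Total triples C(8,3) = 56, so cyclic triples = 56 − 46 = 10.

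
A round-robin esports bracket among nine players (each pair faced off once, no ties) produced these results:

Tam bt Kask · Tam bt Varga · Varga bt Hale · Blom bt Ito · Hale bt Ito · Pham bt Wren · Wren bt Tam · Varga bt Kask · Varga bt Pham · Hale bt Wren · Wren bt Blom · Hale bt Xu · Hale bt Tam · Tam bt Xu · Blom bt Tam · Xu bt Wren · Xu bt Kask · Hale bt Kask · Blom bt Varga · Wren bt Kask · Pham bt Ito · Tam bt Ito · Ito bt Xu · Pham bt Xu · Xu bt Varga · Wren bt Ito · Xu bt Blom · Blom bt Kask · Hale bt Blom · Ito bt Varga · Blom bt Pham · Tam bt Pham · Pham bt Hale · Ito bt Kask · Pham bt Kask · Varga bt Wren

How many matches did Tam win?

Tam's results: beat Kask, Pham, Ito, Varga, Xu; lost to Blom, Wren, Hale.
That is 5 wins.

5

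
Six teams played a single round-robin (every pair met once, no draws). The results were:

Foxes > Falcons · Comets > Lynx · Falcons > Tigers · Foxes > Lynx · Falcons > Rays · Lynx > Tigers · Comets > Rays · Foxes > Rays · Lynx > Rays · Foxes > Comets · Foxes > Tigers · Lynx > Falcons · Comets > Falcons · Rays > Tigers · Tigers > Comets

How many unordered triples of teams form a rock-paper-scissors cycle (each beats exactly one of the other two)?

Of the C(6,3) = 20 triples, the cyclic ones are: {Rays, Tigers, Comets}; {Falcons, Tigers, Comets}; {Tigers, Comets, Lynx}.
That is 3.

3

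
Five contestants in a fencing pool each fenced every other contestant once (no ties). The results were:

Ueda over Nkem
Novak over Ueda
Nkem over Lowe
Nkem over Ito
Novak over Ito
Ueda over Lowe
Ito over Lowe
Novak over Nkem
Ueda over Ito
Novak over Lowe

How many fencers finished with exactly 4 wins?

1

Win totals: Novak 4, Ito 1, Ueda 3, Lowe 0, Nkem 2.
Exactly 4: Novak — 1 fencer.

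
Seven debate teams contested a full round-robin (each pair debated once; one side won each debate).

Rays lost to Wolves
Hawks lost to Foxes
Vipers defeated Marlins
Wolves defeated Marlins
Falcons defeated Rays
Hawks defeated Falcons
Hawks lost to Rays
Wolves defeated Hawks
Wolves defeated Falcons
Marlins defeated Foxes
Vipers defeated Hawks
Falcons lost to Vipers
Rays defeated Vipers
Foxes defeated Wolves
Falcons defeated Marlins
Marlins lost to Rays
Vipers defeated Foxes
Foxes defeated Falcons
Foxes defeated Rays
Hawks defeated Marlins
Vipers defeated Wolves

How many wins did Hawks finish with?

Hawks' results: beat Falcons, Marlins; lost to Foxes, Vipers, Wolves, Rays.
That is 2 wins.

2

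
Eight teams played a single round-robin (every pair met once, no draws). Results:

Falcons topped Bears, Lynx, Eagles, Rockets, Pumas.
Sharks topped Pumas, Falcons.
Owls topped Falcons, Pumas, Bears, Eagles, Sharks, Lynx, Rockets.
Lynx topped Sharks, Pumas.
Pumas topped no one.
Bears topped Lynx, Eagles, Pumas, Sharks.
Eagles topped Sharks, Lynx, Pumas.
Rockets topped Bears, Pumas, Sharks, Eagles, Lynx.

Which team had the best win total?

Owls

Win totals: Bears 4, Rockets 5, Pumas 0, Owls 7, Eagles 3, Falcons 5, Lynx 2, Sharks 2.
Owls leads with 7 wins (next highest: 5).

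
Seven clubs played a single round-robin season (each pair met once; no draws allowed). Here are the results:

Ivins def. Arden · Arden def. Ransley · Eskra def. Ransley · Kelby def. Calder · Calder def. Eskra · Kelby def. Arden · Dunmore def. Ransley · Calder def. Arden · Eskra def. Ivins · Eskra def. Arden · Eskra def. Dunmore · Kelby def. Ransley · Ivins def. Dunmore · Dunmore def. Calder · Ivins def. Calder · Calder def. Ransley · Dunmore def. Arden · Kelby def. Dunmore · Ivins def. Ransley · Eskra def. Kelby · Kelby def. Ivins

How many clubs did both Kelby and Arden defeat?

Kelby beat: Ransley, Calder, Arden, Ivins, Dunmore.
Arden beat: Ransley.
Both beat: Ransley — 1.

1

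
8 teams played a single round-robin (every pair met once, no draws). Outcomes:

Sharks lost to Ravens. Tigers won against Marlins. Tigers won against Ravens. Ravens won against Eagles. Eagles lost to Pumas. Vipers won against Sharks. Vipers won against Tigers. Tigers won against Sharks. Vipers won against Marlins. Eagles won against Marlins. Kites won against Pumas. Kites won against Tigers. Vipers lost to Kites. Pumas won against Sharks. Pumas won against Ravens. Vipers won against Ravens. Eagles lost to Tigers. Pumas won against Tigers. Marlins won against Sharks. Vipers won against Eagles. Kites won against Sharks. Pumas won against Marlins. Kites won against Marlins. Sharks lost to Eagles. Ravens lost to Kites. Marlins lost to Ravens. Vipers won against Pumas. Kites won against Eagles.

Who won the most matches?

Win totals: Eagles 2, Vipers 6, Tigers 4, Kites 7, Pumas 5, Marlins 1, Ravens 3, Sharks 0.
Kites leads with 7 wins (next highest: 6).

Kites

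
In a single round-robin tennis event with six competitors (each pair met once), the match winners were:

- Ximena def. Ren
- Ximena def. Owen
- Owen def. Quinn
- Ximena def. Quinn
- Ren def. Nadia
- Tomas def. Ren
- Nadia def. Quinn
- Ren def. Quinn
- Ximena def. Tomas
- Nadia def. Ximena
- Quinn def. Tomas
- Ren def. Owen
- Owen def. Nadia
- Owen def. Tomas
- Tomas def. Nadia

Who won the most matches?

Ximena

Win totals: Ren 3, Owen 3, Quinn 1, Nadia 2, Ximena 4, Tomas 2.
Ximena leads with 4 wins (next highest: 3).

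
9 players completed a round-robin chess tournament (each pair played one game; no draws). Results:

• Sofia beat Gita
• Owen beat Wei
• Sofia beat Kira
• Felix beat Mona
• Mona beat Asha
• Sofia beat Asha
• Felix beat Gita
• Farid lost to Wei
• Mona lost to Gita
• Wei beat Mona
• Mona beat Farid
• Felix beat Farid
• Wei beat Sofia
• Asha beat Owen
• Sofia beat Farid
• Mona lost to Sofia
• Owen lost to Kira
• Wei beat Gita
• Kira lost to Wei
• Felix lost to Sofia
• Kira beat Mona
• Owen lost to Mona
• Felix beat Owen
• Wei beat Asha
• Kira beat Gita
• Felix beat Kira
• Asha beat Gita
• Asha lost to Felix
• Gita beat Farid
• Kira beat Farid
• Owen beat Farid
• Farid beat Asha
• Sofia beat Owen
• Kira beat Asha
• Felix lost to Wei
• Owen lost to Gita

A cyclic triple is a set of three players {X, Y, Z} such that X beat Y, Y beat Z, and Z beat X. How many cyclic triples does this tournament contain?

9

Win totals: Mona 3, Gita 3, Felix 6, Sofia 7, Kira 5, Wei 7, Asha 2, Farid 1, Owen 2.
A player with w wins dominates both others in C(w,2) triples; summing gives 3 + 3 + 15 + 21 + 10 + 21 + 1 + 0 + 1 = 75 transitive triples.
Total triples C(9,3) = 84, so cyclic triples = 84 − 75 = 9.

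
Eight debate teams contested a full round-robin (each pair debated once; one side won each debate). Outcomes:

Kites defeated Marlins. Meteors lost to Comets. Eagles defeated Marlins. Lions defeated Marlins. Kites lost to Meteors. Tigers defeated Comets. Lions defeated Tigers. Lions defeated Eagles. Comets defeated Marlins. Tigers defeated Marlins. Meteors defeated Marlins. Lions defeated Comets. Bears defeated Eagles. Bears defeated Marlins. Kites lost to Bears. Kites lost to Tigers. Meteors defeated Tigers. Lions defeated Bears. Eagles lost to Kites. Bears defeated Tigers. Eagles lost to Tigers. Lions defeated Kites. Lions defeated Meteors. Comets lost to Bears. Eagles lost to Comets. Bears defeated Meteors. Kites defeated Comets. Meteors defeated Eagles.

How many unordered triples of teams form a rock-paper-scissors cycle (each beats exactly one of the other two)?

2

Win totals: Lions 7, Bears 6, Eagles 1, Marlins 0, Tigers 4, Kites 3, Comets 3, Meteors 4.
A team with w wins dominates both others in C(w,2) triples; summing gives 21 + 15 + 0 + 0 + 6 + 3 + 3 + 6 = 54 transitive triples.
Total triples C(8,3) = 56, so cyclic triples = 56 − 54 = 2.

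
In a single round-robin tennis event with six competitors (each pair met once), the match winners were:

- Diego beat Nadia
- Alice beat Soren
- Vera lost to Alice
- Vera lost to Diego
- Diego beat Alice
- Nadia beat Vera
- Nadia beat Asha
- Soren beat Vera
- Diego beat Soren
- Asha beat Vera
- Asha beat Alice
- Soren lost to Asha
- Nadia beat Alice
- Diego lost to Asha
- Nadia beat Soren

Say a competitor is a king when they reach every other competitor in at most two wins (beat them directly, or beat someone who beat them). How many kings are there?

3

Alice cannot reach Diego, Asha, Nadia in two steps.
Diego reaches everyone (king).
Asha reaches everyone (king).
Nadia reaches everyone (king).
Vera cannot reach Alice, Diego, Asha, Nadia, Soren in two steps.
Soren cannot reach Alice, Diego, Asha, Nadia in two steps.
Kings: Diego, Asha, Nadia — 3.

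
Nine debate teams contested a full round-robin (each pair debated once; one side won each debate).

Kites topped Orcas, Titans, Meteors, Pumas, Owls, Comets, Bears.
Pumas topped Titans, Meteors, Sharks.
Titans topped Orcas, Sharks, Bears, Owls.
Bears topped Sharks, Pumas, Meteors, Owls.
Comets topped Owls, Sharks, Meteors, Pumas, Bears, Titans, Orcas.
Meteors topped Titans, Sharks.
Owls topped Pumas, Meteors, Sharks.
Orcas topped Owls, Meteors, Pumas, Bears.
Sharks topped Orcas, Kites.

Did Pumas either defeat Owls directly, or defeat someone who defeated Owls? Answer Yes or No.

Pumas did not beat Owls directly.
Pumas beat Meteors, Titans, Sharks. Of those, Titans beat Owls.

Yes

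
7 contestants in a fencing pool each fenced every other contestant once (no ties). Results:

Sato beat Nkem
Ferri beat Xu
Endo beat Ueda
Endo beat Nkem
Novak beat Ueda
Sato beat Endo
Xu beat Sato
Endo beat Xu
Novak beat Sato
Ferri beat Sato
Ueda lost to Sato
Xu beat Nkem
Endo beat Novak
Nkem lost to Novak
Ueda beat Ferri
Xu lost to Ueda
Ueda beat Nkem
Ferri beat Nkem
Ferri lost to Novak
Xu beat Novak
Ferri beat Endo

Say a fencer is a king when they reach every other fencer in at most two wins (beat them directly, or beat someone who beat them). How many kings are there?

6

Ueda reaches everyone (king).
Xu reaches everyone (king).
Novak reaches everyone (king).
Sato reaches everyone (king).
Nkem cannot reach Ueda, Xu, Novak, Sato, Endo, Ferri in two steps.
Endo reaches everyone (king).
Ferri reaches everyone (king).
Kings: Ueda, Xu, Novak, Sato, Endo, Ferri — 6.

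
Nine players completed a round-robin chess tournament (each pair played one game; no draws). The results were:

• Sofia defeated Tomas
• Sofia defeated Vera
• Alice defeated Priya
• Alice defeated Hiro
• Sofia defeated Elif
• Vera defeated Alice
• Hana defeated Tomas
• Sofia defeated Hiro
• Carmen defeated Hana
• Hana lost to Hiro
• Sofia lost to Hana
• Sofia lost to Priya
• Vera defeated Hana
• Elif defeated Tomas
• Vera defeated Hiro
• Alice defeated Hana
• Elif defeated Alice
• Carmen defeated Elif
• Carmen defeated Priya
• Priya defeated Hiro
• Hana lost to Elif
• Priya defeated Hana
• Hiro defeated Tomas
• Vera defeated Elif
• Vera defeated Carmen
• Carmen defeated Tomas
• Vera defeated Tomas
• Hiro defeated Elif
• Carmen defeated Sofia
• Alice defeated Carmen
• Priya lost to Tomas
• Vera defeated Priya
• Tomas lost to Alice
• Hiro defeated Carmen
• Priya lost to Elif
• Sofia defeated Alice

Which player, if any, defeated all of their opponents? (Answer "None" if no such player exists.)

None

Highest win total is Vera with 7 (out of 8 possible).
Vera lost to Sofia, so no player went undefeated.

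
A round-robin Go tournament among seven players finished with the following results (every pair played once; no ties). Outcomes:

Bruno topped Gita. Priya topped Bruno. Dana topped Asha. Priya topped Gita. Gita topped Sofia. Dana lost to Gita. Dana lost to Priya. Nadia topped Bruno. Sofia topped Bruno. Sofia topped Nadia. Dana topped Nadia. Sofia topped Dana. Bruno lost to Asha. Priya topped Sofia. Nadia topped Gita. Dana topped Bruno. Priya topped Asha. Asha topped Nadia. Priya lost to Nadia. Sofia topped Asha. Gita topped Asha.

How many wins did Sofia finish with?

4

Sofia's results: beat Bruno, Nadia, Asha, Dana; lost to Priya, Gita.
That is 4 wins.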